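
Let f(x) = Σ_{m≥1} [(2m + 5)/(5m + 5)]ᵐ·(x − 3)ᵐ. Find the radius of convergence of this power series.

R = 5/2

By the Cauchy root test, |a_m|^(1/m) = (2m + 5)/(5m + 5) → 2/5.
Hence the series converges for |x − 3| < 1/(2/5) = 5/2, so the radius of convergence is 5/2.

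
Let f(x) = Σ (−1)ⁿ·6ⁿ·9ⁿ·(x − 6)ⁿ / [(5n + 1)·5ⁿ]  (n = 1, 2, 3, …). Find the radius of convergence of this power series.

Ratio test: |a_{n+1}/a_n| = [(5n + 1)/(5(n+1) + 1)] · 6·9/5 → 54/5 as n → ∞.
Thus R = 1/(54/5) = 5/54.

R = 5/54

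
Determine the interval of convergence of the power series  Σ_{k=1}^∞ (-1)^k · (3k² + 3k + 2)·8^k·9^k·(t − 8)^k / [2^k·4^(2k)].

The ratio of consecutive coefficients is [(3(k+1)² + 3(k+1) + 2)/(3k² + 3k + 2)] · 8·9/(2·16) → 9/4.
Hence the series converges for |t − 8| < 1/(9/4) = 4/9, so the radius of convergence is 4/9.
Endpoint t = 76/9: the k-th term does not approach 0; divergence by the term test.
Check t = 68/9: the k-th term does not approach 0; divergence by the term test.

(68/9, 76/9)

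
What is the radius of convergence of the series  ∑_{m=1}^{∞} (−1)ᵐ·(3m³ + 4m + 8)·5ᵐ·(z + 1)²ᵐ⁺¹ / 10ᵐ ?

R = √2

The ratio of consecutive coefficients is [(3(m+1)³ + 4(m+1) + 8)/(3m³ + 4m + 8)] · 5/10 → 1/2.
Successive powers of (z + 1) differ by 2, so the series converges when |z + 1|² · 1/2 < 1, i.e. |z + 1| < √(2). So R = √2.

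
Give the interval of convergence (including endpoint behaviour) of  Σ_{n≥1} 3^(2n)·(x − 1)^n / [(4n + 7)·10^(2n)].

[-91/9, 109/9)

Ratio test: |a_{n+1}/a_n| = [(4n + 7)/(4(n+1) + 7)] · 9/100 → 9/100 as n → ∞.
Thus R = 1/(9/100) = 100/9.
When x = 109/9, comparison with the harmonic series Σ 1/n shows the series diverges.
Endpoint x = -91/9: convergence follows from the alternating series test (terms decrease monotonically to 0).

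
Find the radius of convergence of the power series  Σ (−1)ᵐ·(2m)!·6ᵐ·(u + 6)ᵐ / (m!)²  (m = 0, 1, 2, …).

R = 1/24

By the ratio test, |a_{m+1}/a_m| = (2m+1)·(2m+2)/(m+1)² · 6 → 24.
Thus R = 1/(24) = 1/24.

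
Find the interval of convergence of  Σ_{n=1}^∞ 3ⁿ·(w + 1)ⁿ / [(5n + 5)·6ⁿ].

[-3, 1)

Ratio test: |a_{n+1}/a_n| = [(5n + 5)/(5(n+1) + 5)] · 3/6 → 1/2 as n → ∞.
Convergence for |w + 1| · 1/2 < 1, i.e. |w + 1| < 2. So R = 2.
Endpoint w = 1: the terms behave like c/n; limit comparison with the harmonic series gives divergence.
Endpoint w = -3: convergence follows from the alternating series test (terms decrease monotonically to 0).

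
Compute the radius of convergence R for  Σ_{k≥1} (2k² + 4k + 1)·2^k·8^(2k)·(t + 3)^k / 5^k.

By the ratio test, |a_{k+1}/a_k| = [(2(k+1)² + 4(k+1) + 1)/(2k² + 4k + 1)] · 2·64/5 → 128/5.
The series converges when 128/5 · |t + 3| < 1, giving R = 5/128.

R = 5/128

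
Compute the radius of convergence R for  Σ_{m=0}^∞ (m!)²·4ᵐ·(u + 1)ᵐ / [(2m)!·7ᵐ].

The ratio of consecutive coefficients is (m+1)²/[(2m+1)·(2m+2)] · 4/7 → 1/7.
Convergence for |u + 1| · 1/7 < 1, i.e. |u + 1| < 7. So R = 7.

R = 7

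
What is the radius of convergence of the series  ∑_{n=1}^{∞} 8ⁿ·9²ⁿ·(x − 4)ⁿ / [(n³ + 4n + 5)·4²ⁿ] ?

The ratio of consecutive coefficients is [(n³ + 4n + 5)/((n+1)³ + 4(n+1) + 5)] · 8·81/16 → 81/2.
The series converges when 81/2 · |x − 4| < 1, giving R = 2/81.

R = 2/81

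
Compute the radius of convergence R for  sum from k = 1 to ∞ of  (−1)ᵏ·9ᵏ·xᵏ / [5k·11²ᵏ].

Apply the ratio test: |a_{k+1}| / |a_k| = [5k/5(k+1)] · 9/121, which tends to 9/121 as k → ∞.
The series converges when 9/121 · |x| < 1, giving R = 121/9.

R = 121/9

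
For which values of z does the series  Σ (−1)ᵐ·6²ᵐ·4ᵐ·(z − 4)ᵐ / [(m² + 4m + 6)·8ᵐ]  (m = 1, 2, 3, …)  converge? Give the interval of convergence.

Ratio test: |a_{m+1}/a_m| = [(m² + 4m + 6)/((m+1)² + 4(m+1) + 6)] · 36·4/8 → 18 as m → ∞.
Thus R = 1/(18) = 1/18.
At z = 73/18: the terms are on the order of 1/m², so the series converges absolutely by comparison with the p-series (p = 2 > 1).
Check z = 71/18: absolute convergence follows by limit comparison with Σ 1/m².

[71/18, 73/18]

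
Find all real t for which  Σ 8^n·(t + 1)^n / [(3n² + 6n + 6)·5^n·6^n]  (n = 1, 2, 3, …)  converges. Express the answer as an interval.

[-19/4, 11/4]

The ratio of consecutive coefficients is [(3n² + 6n + 6)/(3(n+1)² + 6(n+1) + 6)] · 8/(5·6) → 4/15.
Thus R = 1/(4/15) = 15/4.
Endpoint t = 11/4: the terms are on the order of 1/n², so the series converges absolutely by comparison with the p-series (p = 2 > 1).
At t = -19/4: absolute convergence follows by limit comparison with Σ 1/n².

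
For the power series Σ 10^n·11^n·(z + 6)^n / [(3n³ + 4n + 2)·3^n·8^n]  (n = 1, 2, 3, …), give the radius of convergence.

By the ratio test, |a_{n+1}/a_n| = [(3n³ + 4n + 2)/(3(n+1)³ + 4(n+1) + 2)] · 10·11/(3·8) → 55/12.
Convergence for |z + 6| · 55/12 < 1, i.e. |z + 6| < 12/55. So R = 12/55.

R = 12/55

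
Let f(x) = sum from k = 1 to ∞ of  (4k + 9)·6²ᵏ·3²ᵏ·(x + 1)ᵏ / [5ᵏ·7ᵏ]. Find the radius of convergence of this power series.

Apply the ratio test: |a_{k+1}| / |a_k| = [(4(k+1) + 9)/(4k + 9)] · 36·9/(5·7), which tends to 324/35 as k → ∞.
Hence the series converges for |x + 1| < 1/(324/35) = 35/324, so the radius of convergence is 35/324.

R = 35/324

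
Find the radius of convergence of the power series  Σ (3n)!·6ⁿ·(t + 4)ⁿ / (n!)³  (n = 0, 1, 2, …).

R = 1/162

The ratio of consecutive coefficients is (3n+1)·(3n+2)·(3n+3)/(n+1)³ · 6 → 162.
The series converges when 162 · |t + 4| < 1, giving R = 1/162.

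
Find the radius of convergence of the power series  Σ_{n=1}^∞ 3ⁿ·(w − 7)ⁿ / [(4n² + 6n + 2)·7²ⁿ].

Apply the ratio test: |a_{n+1}| / |a_n| = [(4n² + 6n + 2)/(4(n+1)² + 6(n+1) + 2)] · 3/49, which tends to 3/49 as n → ∞.
Convergence for |w − 7| · 3/49 < 1, i.e. |w − 7| < 49/3. So R = 49/3.

R = 49/3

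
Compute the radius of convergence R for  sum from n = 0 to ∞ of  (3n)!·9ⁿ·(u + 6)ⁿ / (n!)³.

The ratio of consecutive coefficients is (3n+1)·(3n+2)·(3n+3)/(n+1)³ · 9 → 243.
The series converges when 243 · |u + 6| < 1, giving R = 1/243.

R = 1/243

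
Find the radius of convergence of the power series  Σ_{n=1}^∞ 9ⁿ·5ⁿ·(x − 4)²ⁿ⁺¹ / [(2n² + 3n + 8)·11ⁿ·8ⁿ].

R = 2√110/15

Ratio test: |a_{n+1}/a_n| = [(2n² + 3n + 8)/(2(n+1)² + 3(n+1) + 8)] · 9·5/(11·8) → 45/88 as n → ∞.
Successive powers of (x − 4) differ by 2, so the series converges when |x − 4|² · 45/88 < 1, i.e. |x − 4| < √(88/45). So R = 2√110/15.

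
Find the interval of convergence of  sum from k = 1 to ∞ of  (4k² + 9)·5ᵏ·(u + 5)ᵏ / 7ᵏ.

(-32/5, -18/5)

The ratio of consecutive coefficients is [(4(k+1)² + 9)/(4k² + 9)] · 5/7 → 5/7.
Hence the series converges for |u + 5| < 1/(5/7) = 7/5, so the radius of convergence is 7/5.
Check u = -18/5: the terms do not tend to 0, so the series diverges.
Check u = -32/5: the terms have absolute value of order k², which does not tend to 0, so the series diverges by the divergence test.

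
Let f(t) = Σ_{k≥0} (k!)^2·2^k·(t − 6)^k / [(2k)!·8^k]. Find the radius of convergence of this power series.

Ratio test: |a_{k+1}/a_k| = (k+1)²/[(2k+1)·(2k+2)] · 2/8 → 1/16 as k → ∞.
Thus R = 1/(1/16) = 16.

R = 16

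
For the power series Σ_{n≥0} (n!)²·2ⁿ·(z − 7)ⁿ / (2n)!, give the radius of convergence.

By the ratio test, |a_{n+1}/a_n| = (n+1)²/[(2n+1)·(2n+2)] · 2 → 1/2.
The series converges when 1/2 · |z − 7| < 1, giving R = 2.

R = 2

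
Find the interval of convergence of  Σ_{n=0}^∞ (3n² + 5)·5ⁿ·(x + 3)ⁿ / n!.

Apply the ratio test: |a_{n+1}| / |a_n| = (3(n+1)² + 5)/(3n² + 5) · 5 · 1/(n+1), which tends to 0 as n → ∞.
The ratio tends to 0 regardless of x, hence R = ∞.

(−∞, ∞)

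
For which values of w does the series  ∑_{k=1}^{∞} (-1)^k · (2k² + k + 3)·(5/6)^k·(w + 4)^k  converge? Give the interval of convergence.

The ratio of consecutive coefficients is [(2(k+1)² + (k+1) + 3)/(2k² + k + 3)] · 5/6 → 5/6.
Hence the series converges for |w + 4| < 1/(5/6) = 6/5, so the radius of convergence is 6/5.
At w = -14/5: the k-th term does not approach 0; divergence by the term test.
Check w = -26/5: the terms do not tend to 0, so the series diverges.

(-26/5, -14/5)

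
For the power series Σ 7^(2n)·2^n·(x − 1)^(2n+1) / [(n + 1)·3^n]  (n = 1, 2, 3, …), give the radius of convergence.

R = √6/14

Apply the ratio test: |a_{n+1}| / |a_n| = [(n + 1)/((n+1) + 1)] · 49·2/3, which tends to 98/3 as n → ∞.
Successive powers of (x − 1) differ by 2, so the series converges when |x − 1|² · 98/3 < 1, i.e. |x − 1| < √(3/98). So R = √6/14.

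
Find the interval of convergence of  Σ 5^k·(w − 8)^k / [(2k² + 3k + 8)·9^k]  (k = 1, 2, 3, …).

The ratio of consecutive coefficients is [(2k² + 3k + 8)/(2(k+1)² + 3(k+1) + 8)] · 5/9 → 5/9.
Thus R = 1/(5/9) = 9/5.
Endpoint w = 49/5: absolute convergence follows by limit comparison with Σ 1/k².
Check w = 31/5: absolute convergence follows by limit comparison with Σ 1/k².

[31/5, 49/5]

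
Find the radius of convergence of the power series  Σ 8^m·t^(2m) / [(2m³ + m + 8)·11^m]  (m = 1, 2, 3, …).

R = √22/4

Apply the ratio test: |a_{m+1}| / |a_m| = [(2m³ + m + 8)/(2(m+1)³ + (m+1) + 8)] · 8/11, which tends to 8/11 as m → ∞.
Writing y = t², the series in y has radius 11/8, so |t| < √(11/8) and R = √22/4.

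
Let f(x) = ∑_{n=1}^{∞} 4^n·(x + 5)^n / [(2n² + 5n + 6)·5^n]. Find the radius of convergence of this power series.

R = 5/4

Apply the ratio test: |a_{n+1}| / |a_n| = [(2n² + 5n + 6)/(2(n+1)² + 5(n+1) + 6)] · 4/5, which tends to 4/5 as n → ∞.
Convergence for |x + 5| · 4/5 < 1, i.e. |x + 5| < 5/4. So R = 5/4.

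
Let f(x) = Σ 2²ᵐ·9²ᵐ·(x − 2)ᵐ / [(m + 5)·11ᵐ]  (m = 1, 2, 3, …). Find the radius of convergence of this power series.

R = 11/324

Ratio test: |a_{m+1}/a_m| = [(m + 5)/((m+1) + 5)] · 4·81/11 → 324/11 as m → ∞.
Convergence for |x − 2| · 324/11 < 1, i.e. |x − 2| < 11/324. So R = 11/324.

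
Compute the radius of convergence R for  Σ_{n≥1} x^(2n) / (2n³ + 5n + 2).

R = 1

By the ratio test, |a_{n+1}/a_n| = (2n³ + 5n + 2)/(2(n+1)³ + 5(n+1) + 2) → 1.
Writing y = x², the series in y has radius 1, so |x| < √(1) = 1 and R = 1.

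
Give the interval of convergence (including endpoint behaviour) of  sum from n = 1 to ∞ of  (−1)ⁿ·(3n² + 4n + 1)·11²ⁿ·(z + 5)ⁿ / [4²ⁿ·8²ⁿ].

(-1629/121, 419/121)

The ratio of consecutive coefficients is [(3(n+1)² + 4(n+1) + 1)/(3n² + 4n + 1)] · 121/(16·64) → 121/1024.
Thus R = 1/(121/1024) = 1024/121.
At z = 419/121: the terms have absolute value of order n², which does not tend to 0, so the series diverges by the divergence test.
At z = -1629/121: the terms have absolute value of order n², which does not tend to 0, so the series diverges by the divergence test.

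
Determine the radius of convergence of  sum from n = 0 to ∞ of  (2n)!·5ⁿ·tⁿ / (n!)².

Apply the ratio test: |a_{n+1}| / |a_n| = (2n+1)·(2n+2)/(n+1)² · 5, which tends to 20 as n → ∞.
The series converges when 20 · |t| < 1, giving R = 1/20.

R = 1/20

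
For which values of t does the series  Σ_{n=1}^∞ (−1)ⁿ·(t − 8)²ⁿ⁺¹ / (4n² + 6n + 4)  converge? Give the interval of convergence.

Ratio test: |a_{n+1}/a_n| = (4n² + 6n + 4)/(4(n+1)² + 6(n+1) + 4) → 1 as n → ∞.
Writing y = (t − 8)², the series in y has radius 1, so |t − 8| < √(1) = 1 and R = 1.
Endpoint t = 9: the terms are on the order of 1/n², so the series converges absolutely by comparison with the p-series (p = 2 > 1).
At t = 7: the terms are on the order of 1/n², so the series converges absolutely by comparison with the p-series (p = 2 > 1).

[7, 9]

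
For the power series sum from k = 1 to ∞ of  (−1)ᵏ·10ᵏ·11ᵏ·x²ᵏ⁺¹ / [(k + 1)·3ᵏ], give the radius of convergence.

By the ratio test, |a_{k+1}/a_k| = [(k + 1)/((k+1) + 1)] · 10·11/3 → 110/3.
Writing y = x², the series in y has radius 3/110, so |x| < √(3/110) and R = √330/110.

R = √330/110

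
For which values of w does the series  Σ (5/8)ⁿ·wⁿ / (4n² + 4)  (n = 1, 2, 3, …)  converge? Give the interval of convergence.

[-8/5, 8/5]

Ratio test: |a_{n+1}/a_n| = [(4n² + 4)/(4(n+1)² + 4)] · 5/8 → 5/8 as n → ∞.
Convergence for |w| · 5/8 < 1, i.e. |w| < 8/5. So R = 8/5.
At w = 8/5: the series is dominated by a constant times Σ 1/n², which converges (p = 2 > 1).
Check w = -8/5: absolute convergence follows by limit comparison with Σ 1/n².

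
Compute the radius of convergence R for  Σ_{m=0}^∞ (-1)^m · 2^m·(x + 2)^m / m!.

The ratio of consecutive coefficients is 2 · 1/(m+1) → 0.
The limit is 0, so the series converges for all x; R = ∞.

R = ∞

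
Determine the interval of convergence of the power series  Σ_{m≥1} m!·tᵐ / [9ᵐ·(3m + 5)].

By the ratio test, |a_{m+1}/a_m| = (m+1) · 1/9 · (3m + 5)/(3(m+1) + 5) → ∞.
Since the ratio → ∞, the series diverges for every t ≠ 0, and R = 0.

{0}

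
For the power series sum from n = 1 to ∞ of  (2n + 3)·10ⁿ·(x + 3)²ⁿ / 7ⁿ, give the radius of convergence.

R = √70/10

By the ratio test, |a_{n+1}/a_n| = [(2(n+1) + 3)/(2n + 3)] · 10/7 → 10/7.
Successive powers of (x + 3) differ by 2, so the series converges when |x + 3|² · 10/7 < 1, i.e. |x + 3| < √(7/10). So R = √70/10.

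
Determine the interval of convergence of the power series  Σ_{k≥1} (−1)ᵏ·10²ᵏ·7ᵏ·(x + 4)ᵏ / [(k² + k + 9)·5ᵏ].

[-561/140, -559/140]

Apply the ratio test: |a_{k+1}| / |a_k| = [(k² + k + 9)/((k+1)² + (k+1) + 9)] · 100·7/5, which tends to 140 as k → ∞.
The series converges when 140 · |x + 4| < 1, giving R = 1/140.
Endpoint x = -559/140: the series is dominated by a constant times Σ 1/k², which converges (p = 2 > 1).
When x = -561/140, the terms are on the order of 1/k², so the series converges absolutely by comparison with the p-series (p = 2 > 1).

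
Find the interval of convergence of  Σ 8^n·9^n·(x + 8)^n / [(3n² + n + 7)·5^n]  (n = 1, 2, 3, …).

[-581/72, -571/72]

Ratio test: |a_{n+1}/a_n| = [(3n² + n + 7)/(3(n+1)² + (n+1) + 7)] · 8·9/5 → 72/5 as n → ∞.
Convergence for |x + 8| · 72/5 < 1, i.e. |x + 8| < 5/72. So R = 5/72.
Endpoint x = -571/72: the series is dominated by a constant times Σ 1/n², which converges (p = 2 > 1).
Check x = -581/72: the series is dominated by a constant times Σ 1/n², which converges (p = 2 > 1).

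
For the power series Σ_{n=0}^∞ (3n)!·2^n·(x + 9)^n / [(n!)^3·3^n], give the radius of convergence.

R = 1/18

Ratio test: |a_{n+1}/a_n| = (3n+1)·(3n+2)·(3n+3)/(n+1)³ · 2/3 → 18 as n → ∞.
Thus R = 1/(18) = 1/18.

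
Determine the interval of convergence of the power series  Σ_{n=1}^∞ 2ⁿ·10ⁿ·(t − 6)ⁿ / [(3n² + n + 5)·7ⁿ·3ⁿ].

Ratio test: |a_{n+1}/a_n| = [(3n² + n + 5)/(3(n+1)² + (n+1) + 5)] · 2·10/(7·3) → 20/21 as n → ∞.
The series converges when 20/21 · |t − 6| < 1, giving R = 21/20.
When t = 141/20, the series is dominated by a constant times Σ 1/n², which converges (p = 2 > 1).
When t = 99/20, the terms are on the order of 1/n², so the series converges absolutely by comparison with the p-series (p = 2 > 1).

[99/20, 141/20]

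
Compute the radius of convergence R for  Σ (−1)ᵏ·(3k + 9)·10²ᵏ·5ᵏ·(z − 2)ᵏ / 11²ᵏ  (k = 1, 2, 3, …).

R = 121/500

The ratio of consecutive coefficients is [(3(k+1) + 9)/(3k + 9)] · 100·5/121 → 500/121.
The series converges when 500/121 · |z − 2| < 1, giving R = 121/500.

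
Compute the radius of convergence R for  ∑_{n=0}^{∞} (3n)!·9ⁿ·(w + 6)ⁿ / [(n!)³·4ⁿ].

R = 4/243

The ratio of consecutive coefficients is (3n+1)·(3n+2)·(3n+3)/(n+1)³ · 9/4 → 243/4.
Thus R = 1/(243/4) = 4/243.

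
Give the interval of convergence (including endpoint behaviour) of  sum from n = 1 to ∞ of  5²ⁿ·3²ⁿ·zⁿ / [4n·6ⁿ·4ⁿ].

[-8/75, 8/75)

The ratio of consecutive coefficients is [4n/4(n+1)] · 25·9/(6·4) → 75/8.
Convergence for |z| · 75/8 < 1, i.e. |z| < 8/75. So R = 8/75.
Check z = 8/75: the terms are asymptotic to a nonzero constant times 1/n, so the series diverges by limit comparison with Σ 1/n.
Endpoint z = -8/75: an alternating series whose terms decrease to 0 in absolute value, so it converges by the Leibniz criterion.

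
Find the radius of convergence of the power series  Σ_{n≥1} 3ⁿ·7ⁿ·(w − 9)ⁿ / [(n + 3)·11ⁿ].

R = 11/21

The ratio of consecutive coefficients is [(n + 3)/((n+1) + 3)] · 3·7/11 → 21/11.
Convergence for |w − 9| · 21/11 < 1, i.e. |w − 9| < 11/21. So R = 11/21.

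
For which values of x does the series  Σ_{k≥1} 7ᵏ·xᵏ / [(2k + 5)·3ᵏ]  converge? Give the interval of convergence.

[-3/7, 3/7)

Apply the ratio test: |a_{k+1}| / |a_k| = [(2k + 5)/(2(k+1) + 5)] · 7/3, which tends to 7/3 as k → ∞.
The series converges when 7/3 · |x| < 1, giving R = 3/7.
Check x = 3/7: the terms behave like c/k; limit comparison with the harmonic series gives divergence.
At x = -3/7: convergence follows from the alternating series test (terms decrease monotonically to 0).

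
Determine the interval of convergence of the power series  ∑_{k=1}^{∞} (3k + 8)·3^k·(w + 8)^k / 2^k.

(-26/3, -22/3)

Apply the ratio test: |a_{k+1}| / |a_k| = [(3(k+1) + 8)/(3k + 8)] · 3/2, which tends to 3/2 as k → ∞.
The series converges when 3/2 · |w + 8| < 1, giving R = 2/3.
At w = -22/3: the k-th term does not approach 0; divergence by the term test.
Endpoint w = -26/3: the terms have absolute value of order k, which does not tend to 0, so the series diverges by the divergence test.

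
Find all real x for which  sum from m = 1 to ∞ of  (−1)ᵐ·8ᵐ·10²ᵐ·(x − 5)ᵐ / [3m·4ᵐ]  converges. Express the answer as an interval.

Ratio test: |a_{m+1}/a_m| = [3m/3(m+1)] · 8·100/4 → 200 as m → ∞.
Thus R = 1/(200) = 1/200.
Check x = 1001/200: the terms alternate in sign and decrease monotonically to 0 in absolute value (size ~ c/m), so the alternating series test gives convergence.
At x = 999/200: the terms are asymptotic to a nonzero constant times 1/m, so the series diverges by limit comparison with Σ 1/m.

(999/200, 1001/200]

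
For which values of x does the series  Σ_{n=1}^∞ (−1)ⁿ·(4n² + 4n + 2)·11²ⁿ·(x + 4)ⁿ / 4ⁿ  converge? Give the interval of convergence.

The ratio of consecutive coefficients is [(4(n+1)² + 4(n+1) + 2)/(4n² + 4n + 2)] · 121/4 → 121/4.
Convergence for |x + 4| · 121/4 < 1, i.e. |x + 4| < 4/121. So R = 4/121.
At x = -480/121: the terms do not tend to 0, so the series diverges.
Check x = -488/121: the terms have absolute value of order n², which does not tend to 0, so the series diverges by the divergence test.

(-488/121, -480/121)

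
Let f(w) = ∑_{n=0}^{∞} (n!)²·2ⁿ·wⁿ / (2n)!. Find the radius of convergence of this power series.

R = 2

By the ratio test, |a_{n+1}/a_n| = (n+1)²/[(2n+1)·(2n+2)] · 2 → 1/2.
Hence the series converges for |w| < 1/(1/2) = 2, so the radius of convergence is 2.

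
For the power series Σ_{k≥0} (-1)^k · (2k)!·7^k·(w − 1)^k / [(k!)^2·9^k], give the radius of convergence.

By the ratio test, |a_{k+1}/a_k| = (2k+1)·(2k+2)/(k+1)² · 7/9 → 28/9.
Convergence for |w − 1| · 28/9 < 1, i.e. |w − 1| < 9/28. So R = 9/28.

R = 9/28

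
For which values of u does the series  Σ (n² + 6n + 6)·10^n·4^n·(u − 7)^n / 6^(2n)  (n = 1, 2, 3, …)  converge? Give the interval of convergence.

(61/10, 79/10)

Apply the ratio test: |a_{n+1}| / |a_n| = [((n+1)² + 6(n+1) + 6)/(n² + 6n + 6)] · 10·4/36, which tends to 10/9 as n → ∞.
The series converges when 10/9 · |u − 7| < 1, giving R = 9/10.
Check u = 79/10: the n-th term does not approach 0; divergence by the term test.
At u = 61/10: the n-th term does not approach 0; divergence by the term test.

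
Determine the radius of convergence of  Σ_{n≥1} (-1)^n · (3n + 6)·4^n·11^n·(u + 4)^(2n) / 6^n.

R = √66/22

Ratio test: |a_{n+1}/a_n| = [(3(n+1) + 6)/(3n + 6)] · 4·11/6 → 22/3 as n → ∞.
Successive powers of (u + 4) differ by 2, so the series converges when |u + 4|² · 22/3 < 1, i.e. |u + 4| < √(3/22). So R = √66/22.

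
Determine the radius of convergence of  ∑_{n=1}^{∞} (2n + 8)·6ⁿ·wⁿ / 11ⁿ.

R = 11/6

Ratio test: |a_{n+1}/a_n| = [(2(n+1) + 8)/(2n + 8)] · 6/11 → 6/11 as n → ∞.
Hence the series converges for |w| < 1/(6/11) = 11/6, so the radius of convergence is 11/6.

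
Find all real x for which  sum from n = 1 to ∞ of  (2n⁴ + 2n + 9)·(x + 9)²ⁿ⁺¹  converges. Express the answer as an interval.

(-10, -8)

Ratio test: |a_{n+1}/a_n| = (2(n+1)⁴ + 2(n+1) + 9)/(2n⁴ + 2n + 9) → 1 as n → ∞.
Successive powers of (x + 9) differ by 2, so the series converges when |x + 9|² · 1 < 1, i.e. |x + 9| < √(1) = 1. So R = 1.
At x = -8: the terms have absolute value of order n⁴, which does not tend to 0, so the series diverges by the divergence test.
Check x = -10: the terms have absolute value of order n⁴, which does not tend to 0, so the series diverges by the divergence test.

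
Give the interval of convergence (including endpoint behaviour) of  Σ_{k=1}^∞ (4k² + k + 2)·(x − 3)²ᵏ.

(2, 4)

Apply the ratio test: |a_{k+1}| / |a_k| = (4(k+1)² + (k+1) + 2)/(4k² + k + 2), which tends to 1 as k → ∞.
Writing y = (x − 3)², the series in y has radius 1, so |x − 3| < √(1) = 1 and R = 1.
Endpoint x = 4: the terms have absolute value of order k², which does not tend to 0, so the series diverges by the divergence test.
Check x = 2: the terms have absolute value of order k², which does not tend to 0, so the series diverges by the divergence test.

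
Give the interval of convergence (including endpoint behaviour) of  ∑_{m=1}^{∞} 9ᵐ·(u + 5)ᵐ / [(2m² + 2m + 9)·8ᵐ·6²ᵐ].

The ratio of consecutive coefficients is [(2m² + 2m + 9)/(2(m+1)² + 2(m+1) + 9)] · 9/(8·36) → 1/32.
Hence the series converges for |u + 5| < 1/(1/32) = 32, so the radius of convergence is 32.
Check u = 27: the terms are on the order of 1/m², so the series converges absolutely by comparison with the p-series (p = 2 > 1).
Endpoint u = -37: the terms are on the order of 1/m², so the series converges absolutely by comparison with the p-series (p = 2 > 1).

[-37, 27]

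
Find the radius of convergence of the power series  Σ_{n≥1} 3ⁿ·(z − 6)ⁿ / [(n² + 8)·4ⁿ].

R = 4/3

By the ratio test, |a_{n+1}/a_n| = [(n² + 8)/((n+1)² + 8)] · 3/4 → 3/4.
Thus R = 1/(3/4) = 4/3.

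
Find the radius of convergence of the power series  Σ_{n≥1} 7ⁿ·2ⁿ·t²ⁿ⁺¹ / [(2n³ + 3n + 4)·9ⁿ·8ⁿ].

R = 6√7/7

Apply the ratio test: |a_{n+1}| / |a_n| = [(2n³ + 3n + 4)/(2(n+1)³ + 3(n+1) + 4)] · 7·2/(9·8), which tends to 7/36 as n → ∞.
Since the exponent of t increases by 2 each term, convergence requires |t|² < 36/7, hence R = 6√7/7.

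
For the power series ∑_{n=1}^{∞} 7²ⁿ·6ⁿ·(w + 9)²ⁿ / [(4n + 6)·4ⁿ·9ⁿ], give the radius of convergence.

R = √6/7

The ratio of consecutive coefficients is [(4n + 6)/(4(n+1) + 6)] · 49·6/(4·9) → 49/6.
Successive powers of (w + 9) differ by 2, so the series converges when |w + 9|² · 49/6 < 1, i.e. |w + 9| < √(6/49). So R = √6/7.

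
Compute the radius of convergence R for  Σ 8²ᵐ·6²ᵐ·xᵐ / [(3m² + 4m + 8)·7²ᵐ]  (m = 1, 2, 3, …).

The ratio of consecutive coefficients is [(3m² + 4m + 8)/(3(m+1)² + 4(m+1) + 8)] · 64·36/49 → 2304/49.
Thus R = 1/(2304/49) = 49/2304.

R = 49/2304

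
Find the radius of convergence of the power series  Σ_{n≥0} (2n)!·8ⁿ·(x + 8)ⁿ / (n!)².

The ratio of consecutive coefficients is (2n+1)·(2n+2)/(n+1)² · 8 → 32.
Hence the series converges for |x + 8| < 1/(32) = 1/32, so the radius of convergence is 1/32.

R = 1/32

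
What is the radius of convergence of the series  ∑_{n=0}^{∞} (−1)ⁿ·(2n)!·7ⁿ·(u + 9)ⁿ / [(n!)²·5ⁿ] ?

By the ratio test, |a_{n+1}/a_n| = (2n+1)·(2n+2)/(n+1)² · 7/5 → 28/5.
Hence the series converges for |u + 9| < 1/(28/5) = 5/28, so the radius of convergence is 5/28.

R = 5/28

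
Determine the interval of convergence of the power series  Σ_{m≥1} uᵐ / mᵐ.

Root test: |a_m|^(1/m) = 1/m → 0.
The limit is 0 for every u, so R = ∞.

(−∞, ∞)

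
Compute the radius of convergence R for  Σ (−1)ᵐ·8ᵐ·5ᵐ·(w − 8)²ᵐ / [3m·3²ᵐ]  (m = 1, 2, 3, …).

R = 3√10/20

Ratio test: |a_{m+1}/a_m| = [3m/3(m+1)] · 8·5/9 → 40/9 as m → ∞.
Since the exponent of (w − 8) increases by 2 each term, convergence requires |w − 8|² < 9/40, hence R = 3√10/20.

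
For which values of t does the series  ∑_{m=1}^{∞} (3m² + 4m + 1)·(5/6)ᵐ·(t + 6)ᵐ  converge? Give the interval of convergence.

Apply the ratio test: |a_{m+1}| / |a_m| = [(3(m+1)² + 4(m+1) + 1)/(3m² + 4m + 1)] · 5/6, which tends to 5/6 as m → ∞.
Hence the series converges for |t + 6| < 1/(5/6) = 6/5, so the radius of convergence is 6/5.
At t = -24/5: the m-th term does not approach 0; divergence by the term test.
When t = -36/5, the terms have absolute value of order m², which does not tend to 0, so the series diverges by the divergence test.

(-36/5, -24/5)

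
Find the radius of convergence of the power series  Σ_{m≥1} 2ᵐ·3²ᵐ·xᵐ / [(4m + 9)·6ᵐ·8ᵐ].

Apply the ratio test: |a_{m+1}| / |a_m| = [(4m + 9)/(4(m+1) + 9)] · 2·9/(6·8), which tends to 3/8 as m → ∞.
The series converges when 3/8 · |x| < 1, giving R = 8/3.

R = 8/3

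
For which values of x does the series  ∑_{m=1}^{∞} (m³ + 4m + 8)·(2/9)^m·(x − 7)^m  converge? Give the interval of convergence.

Apply the ratio test: |a_{m+1}| / |a_m| = [((m+1)³ + 4(m+1) + 8)/(m³ + 4m + 8)] · 2/9, which tends to 2/9 as m → ∞.
Thus R = 1/(2/9) = 9/2.
Check x = 23/2: the terms have absolute value of order m³, which does not tend to 0, so the series diverges by the divergence test.
At x = 5/2: the terms have absolute value of order m³, which does not tend to 0, so the series diverges by the divergence test.

(5/2, 23/2)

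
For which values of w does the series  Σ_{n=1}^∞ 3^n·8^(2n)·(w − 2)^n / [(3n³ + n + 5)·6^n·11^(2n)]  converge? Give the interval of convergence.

Ratio test: |a_{n+1}/a_n| = [(3n³ + n + 5)/(3(n+1)³ + (n+1) + 5)] · 3·64/(6·121) → 32/121 as n → ∞.
Hence the series converges for |w − 2| < 1/(32/121) = 121/32, so the radius of convergence is 121/32.
Endpoint w = 185/32: the series is dominated by a constant times Σ 1/n³, which converges (p = 3 > 1).
Check w = -57/32: the terms are on the order of 1/n³, so the series converges absolutely by comparison with the p-series (p = 3 > 1).

[-57/32, 185/32]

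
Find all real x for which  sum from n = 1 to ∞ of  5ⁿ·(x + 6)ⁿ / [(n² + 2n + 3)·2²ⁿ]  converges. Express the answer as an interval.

The ratio of consecutive coefficients is [(n² + 2n + 3)/((n+1)² + 2(n+1) + 3)] · 5/4 → 5/4.
Convergence for |x + 6| · 5/4 < 1, i.e. |x + 6| < 4/5. So R = 4/5.
When x = -26/5, the series is dominated by a constant times Σ 1/n², which converges (p = 2 > 1).
When x = -34/5, absolute convergence follows by limit comparison with Σ 1/n².

[-34/5, -26/5]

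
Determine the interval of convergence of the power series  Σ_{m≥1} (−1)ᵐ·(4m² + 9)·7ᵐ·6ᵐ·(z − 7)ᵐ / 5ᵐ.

Apply the ratio test: |a_{m+1}| / |a_m| = [(4(m+1)² + 9)/(4m² + 9)] · 7·6/5, which tends to 42/5 as m → ∞.
Convergence for |z − 7| · 42/5 < 1, i.e. |z − 7| < 5/42. So R = 5/42.
At z = 299/42: the terms do not tend to 0, so the series diverges.
Endpoint z = 289/42: the terms have absolute value of order m², which does not tend to 0, so the series diverges by the divergence test.

(289/42, 299/42)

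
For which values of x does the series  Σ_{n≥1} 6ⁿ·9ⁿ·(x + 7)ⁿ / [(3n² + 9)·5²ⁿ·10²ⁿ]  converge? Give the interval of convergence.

[-1439/27, 1061/27]

Ratio test: |a_{n+1}/a_n| = [(3n² + 9)/(3(n+1)² + 9)] · 6·9/(25·100) → 27/1250 as n → ∞.
The series converges when 27/1250 · |x + 7| < 1, giving R = 1250/27.
When x = 1061/27, absolute convergence follows by limit comparison with Σ 1/n².
Check x = -1439/27: the series is dominated by a constant times Σ 1/n², which converges (p = 2 > 1).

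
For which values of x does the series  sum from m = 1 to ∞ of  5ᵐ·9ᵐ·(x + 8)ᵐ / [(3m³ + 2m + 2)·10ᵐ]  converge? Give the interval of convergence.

[-74/9, -70/9]

The ratio of consecutive coefficients is [(3m³ + 2m + 2)/(3(m+1)³ + 2(m+1) + 2)] · 5·9/10 → 9/2.
The series converges when 9/2 · |x + 8| < 1, giving R = 2/9.
Endpoint x = -70/9: absolute convergence follows by limit comparison with Σ 1/m³.
Check x = -74/9: absolute convergence follows by limit comparison with Σ 1/m³.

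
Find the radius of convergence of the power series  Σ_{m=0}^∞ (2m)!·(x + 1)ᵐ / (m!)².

R = 1/4

By the ratio test, |a_{m+1}/a_m| = (2m+1)·(2m+2)/(m+1)² → 4.
Hence the series converges for |x + 1| < 1/(4) = 1/4, so the radius of convergence is 1/4.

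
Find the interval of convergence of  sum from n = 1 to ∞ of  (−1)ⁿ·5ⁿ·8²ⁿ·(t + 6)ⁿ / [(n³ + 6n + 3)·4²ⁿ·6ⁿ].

[-63/10, -57/10]

Apply the ratio test: |a_{n+1}| / |a_n| = [(n³ + 6n + 3)/((n+1)³ + 6(n+1) + 3)] · 5·64/(16·6), which tends to 10/3 as n → ∞.
Hence the series converges for |t + 6| < 1/(10/3) = 3/10, so the radius of convergence is 3/10.
When t = -57/10, absolute convergence follows by limit comparison with Σ 1/n³.
At t = -63/10: the terms are on the order of 1/n³, so the series converges absolutely by comparison with the p-series (p = 3 > 1).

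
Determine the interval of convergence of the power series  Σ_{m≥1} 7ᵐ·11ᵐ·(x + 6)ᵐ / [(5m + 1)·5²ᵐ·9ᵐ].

[-687/77, -237/77)

Ratio test: |a_{m+1}/a_m| = [(5m + 1)/(5(m+1) + 1)] · 7·11/(25·9) → 77/225 as m → ∞.
The series converges when 77/225 · |x + 6| < 1, giving R = 225/77.
At x = -237/77: comparison with the harmonic series Σ 1/m shows the series diverges.
When x = -687/77, an alternating series whose terms decrease to 0 in absolute value, so it converges by the Leibniz criterion.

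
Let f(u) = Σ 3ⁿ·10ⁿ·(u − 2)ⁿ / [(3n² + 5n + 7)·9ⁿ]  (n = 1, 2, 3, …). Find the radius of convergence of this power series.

R = 3/10

Apply the ratio test: |a_{n+1}| / |a_n| = [(3n² + 5n + 7)/(3(n+1)² + 5(n+1) + 7)] · 3·10/9, which tends to 10/3 as n → ∞.
Hence the series converges for |u − 2| < 1/(10/3) = 3/10, so the radius of convergence is 3/10.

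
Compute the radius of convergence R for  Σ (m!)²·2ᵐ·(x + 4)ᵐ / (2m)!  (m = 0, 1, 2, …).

By the ratio test, |a_{m+1}/a_m| = (m+1)²/[(2m+1)·(2m+2)] · 2 → 1/2.
Hence the series converges for |x + 4| < 1/(1/2) = 2, so the radius of convergence is 2.

R = 2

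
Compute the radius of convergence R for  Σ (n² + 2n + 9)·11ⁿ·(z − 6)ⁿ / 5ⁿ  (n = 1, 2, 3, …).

R = 5/11

The ratio of consecutive coefficients is [((n+1)² + 2(n+1) + 9)/(n² + 2n + 9)] · 11/5 → 11/5.
Convergence for |z − 6| · 11/5 < 1, i.e. |z − 6| < 5/11. So R = 5/11.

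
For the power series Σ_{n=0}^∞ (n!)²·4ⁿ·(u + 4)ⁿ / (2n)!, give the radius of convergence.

R = 1

The ratio of consecutive coefficients is (n+1)²/[(2n+1)·(2n+2)] · 4 → 1.
So the series converges when |u + 4| < 1 and diverges when |u + 4| > 1; R = 1.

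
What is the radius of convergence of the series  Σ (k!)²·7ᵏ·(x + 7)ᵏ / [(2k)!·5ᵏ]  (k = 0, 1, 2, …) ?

R = 20/7

The ratio of consecutive coefficients is (k+1)²/[(2k+1)·(2k+2)] · 7/5 → 7/20.
Thus R = 1/(7/20) = 20/7.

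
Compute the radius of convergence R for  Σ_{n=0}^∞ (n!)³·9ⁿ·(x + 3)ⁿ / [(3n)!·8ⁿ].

By the ratio test, |a_{n+1}/a_n| = (n+1)³/[(3n+1)·(3n+2)·(3n+3)] · 9/8 → 1/24.
The series converges when 1/24 · |x + 3| < 1, giving R = 24.

R = 24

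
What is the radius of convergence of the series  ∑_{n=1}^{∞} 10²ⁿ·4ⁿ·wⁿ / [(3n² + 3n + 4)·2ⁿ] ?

Ratio test: |a_{n+1}/a_n| = [(3n² + 3n + 4)/(3(n+1)² + 3(n+1) + 4)] · 100·4/2 → 200 as n → ∞.
The series converges when 200 · |w| < 1, giving R = 1/200.

R = 1/200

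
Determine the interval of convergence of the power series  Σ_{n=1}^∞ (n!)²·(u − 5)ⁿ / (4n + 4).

{5}

The ratio of consecutive coefficients is (n+1)² · (4n + 4)/(4(n+1) + 4) → ∞.
The ratio grows without bound, so the series diverges whenever (u − 5) ≠ 0; it converges only at u = 5. R = 0.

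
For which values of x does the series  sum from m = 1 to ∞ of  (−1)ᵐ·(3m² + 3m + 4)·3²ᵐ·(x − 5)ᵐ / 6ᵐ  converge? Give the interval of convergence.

The ratio of consecutive coefficients is [(3(m+1)² + 3(m+1) + 4)/(3m² + 3m + 4)] · 9/6 → 3/2.
Thus R = 1/(3/2) = 2/3.
Check x = 17/3: the m-th term does not approach 0; divergence by the term test.
At x = 13/3: the terms do not tend to 0, so the series diverges.

(13/3, 17/3)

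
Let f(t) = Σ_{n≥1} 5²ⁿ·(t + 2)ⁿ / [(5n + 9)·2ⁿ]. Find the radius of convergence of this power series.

R = 2/25

Apply the ratio test: |a_{n+1}| / |a_n| = [(5n + 9)/(5(n+1) + 9)] · 25/2, which tends to 25/2 as n → ∞.
Hence the series converges for |t + 2| < 1/(25/2) = 2/25, so the radius of convergence is 2/25.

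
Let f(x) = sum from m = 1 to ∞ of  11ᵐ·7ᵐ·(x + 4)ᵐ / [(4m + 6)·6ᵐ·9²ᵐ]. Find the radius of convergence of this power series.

R = 486/77

Ratio test: |a_{m+1}/a_m| = [(4m + 6)/(4(m+1) + 6)] · 11·7/(6·81) → 77/486 as m → ∞.
The series converges when 77/486 · |x + 4| < 1, giving R = 486/77.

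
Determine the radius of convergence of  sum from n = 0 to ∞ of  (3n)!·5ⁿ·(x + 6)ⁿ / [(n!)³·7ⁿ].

R = 7/135

The ratio of consecutive coefficients is (3n+1)·(3n+2)·(3n+3)/(n+1)³ · 5/7 → 135/7.
Convergence for |x + 6| · 135/7 < 1, i.e. |x + 6| < 7/135. So R = 7/135.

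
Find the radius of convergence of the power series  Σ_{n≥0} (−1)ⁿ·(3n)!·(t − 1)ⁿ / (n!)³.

By the ratio test, |a_{n+1}/a_n| = (3n+1)·(3n+2)·(3n+3)/(n+1)³ → 27.
Hence the series converges for |t − 1| < 1/(27) = 1/27, so the radius of convergence is 1/27.

R = 1/27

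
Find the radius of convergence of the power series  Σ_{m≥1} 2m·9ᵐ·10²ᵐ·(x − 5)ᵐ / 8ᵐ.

Apply the ratio test: |a_{m+1}| / |a_m| = [2(m+1)/2m] · 9·100/8, which tends to 225/2 as m → ∞.
The series converges when 225/2 · |x − 5| < 1, giving R = 2/225.

R = 2/225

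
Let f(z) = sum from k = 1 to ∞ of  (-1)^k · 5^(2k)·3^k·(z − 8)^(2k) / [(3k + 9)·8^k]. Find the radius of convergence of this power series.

R = 2√6/15

By the ratio test, |a_{k+1}/a_k| = [(3k + 9)/(3(k+1) + 9)] · 25·3/8 → 75/8.
Successive powers of (z − 8) differ by 2, so the series converges when |z − 8|² · 75/8 < 1, i.e. |z − 8| < √(8/75). So R = 2√6/15.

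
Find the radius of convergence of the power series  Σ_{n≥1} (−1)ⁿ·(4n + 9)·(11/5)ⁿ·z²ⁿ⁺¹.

Ratio test: |a_{n+1}/a_n| = [(4(n+1) + 9)/(4n + 9)] · 11/5 → 11/5 as n → ∞.
Since the exponent of z increases by 2 each term, convergence requires |z|² < 5/11, hence R = √55/11.

R = √55/11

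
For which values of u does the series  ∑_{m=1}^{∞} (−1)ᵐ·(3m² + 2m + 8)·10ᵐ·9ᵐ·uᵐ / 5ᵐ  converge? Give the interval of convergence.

(-1/18, 1/18)

Ratio test: |a_{m+1}/a_m| = [(3(m+1)² + 2(m+1) + 8)/(3m² + 2m + 8)] · 10·9/5 → 18 as m → ∞.
Thus R = 1/(18) = 1/18.
Check u = 1/18: the terms have absolute value of order m², which does not tend to 0, so the series diverges by the divergence test.
Endpoint u = -1/18: the terms have absolute value of order m², which does not tend to 0, so the series diverges by the divergence test.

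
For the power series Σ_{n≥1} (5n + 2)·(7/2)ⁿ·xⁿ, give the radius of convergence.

R = 2/7

Apply the ratio test: |a_{n+1}| / |a_n| = [(5(n+1) + 2)/(5n + 2)] · 7/2, which tends to 7/2 as n → ∞.
Convergence for |x| · 7/2 < 1, i.e. |x| < 2/7. So R = 2/7.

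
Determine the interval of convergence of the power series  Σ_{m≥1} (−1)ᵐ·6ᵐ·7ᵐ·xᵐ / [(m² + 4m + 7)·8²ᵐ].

By the ratio test, |a_{m+1}/a_m| = [(m² + 4m + 7)/((m+1)² + 4(m+1) + 7)] · 6·7/64 → 21/32.
The series converges when 21/32 · |x| < 1, giving R = 32/21.
When x = 32/21, the terms are on the order of 1/m², so the series converges absolutely by comparison with the p-series (p = 2 > 1).
When x = -32/21, absolute convergence follows by limit comparison with Σ 1/m².

[-32/21, 32/21]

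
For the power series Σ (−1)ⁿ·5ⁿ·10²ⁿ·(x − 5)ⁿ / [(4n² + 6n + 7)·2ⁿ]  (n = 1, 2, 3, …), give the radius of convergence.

Apply the ratio test: |a_{n+1}| / |a_n| = [(4n² + 6n + 7)/(4(n+1)² + 6(n+1) + 7)] · 5·100/2, which tends to 250 as n → ∞.
Convergence for |x − 5| · 250 < 1, i.e. |x − 5| < 1/250. So R = 1/250.

R = 1/250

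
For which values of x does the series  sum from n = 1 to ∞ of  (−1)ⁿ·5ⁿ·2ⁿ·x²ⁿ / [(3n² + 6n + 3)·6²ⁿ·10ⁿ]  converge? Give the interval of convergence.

[-6, 6]

The ratio of consecutive coefficients is [(3n² + 6n + 3)/(3(n+1)² + 6(n+1) + 3)] · 5·2/(36·10) → 1/36.
Since the exponent of x increases by 2 each term, convergence requires |x|² < 36, hence R = 6.
Check x = 6: absolute convergence follows by limit comparison with Σ 1/n².
Endpoint x = -6: the terms are on the order of 1/n², so the series converges absolutely by comparison with the p-series (p = 2 > 1).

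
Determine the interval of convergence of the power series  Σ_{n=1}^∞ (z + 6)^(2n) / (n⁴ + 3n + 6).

[-7, -5]

Ratio test: |a_{n+1}/a_n| = (n⁴ + 3n + 6)/((n+1)⁴ + 3(n+1) + 6) → 1 as n → ∞.
Writing y = (z + 6)², the series in y has radius 1, so |z + 6| < √(1) = 1 and R = 1.
When z = -5, the terms are on the order of 1/n⁴, so the series converges absolutely by comparison with the p-series (p = 4 > 1).
Endpoint z = -7: the terms are on the order of 1/n⁴, so the series converges absolutely by comparison with the p-series (p = 4 > 1).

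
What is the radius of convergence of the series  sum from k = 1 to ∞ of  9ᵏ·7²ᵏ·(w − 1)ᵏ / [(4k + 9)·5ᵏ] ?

By the ratio test, |a_{k+1}/a_k| = [(4k + 9)/(4(k+1) + 9)] · 9·49/5 → 441/5.
Convergence for |w − 1| · 441/5 < 1, i.e. |w − 1| < 5/441. So R = 5/441.

R = 5/441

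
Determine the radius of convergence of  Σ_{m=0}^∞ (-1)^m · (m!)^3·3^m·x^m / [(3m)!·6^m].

By the ratio test, |a_{m+1}/a_m| = (m+1)³/[(3m+1)·(3m+2)·(3m+3)] · 3/6 → 1/54.
The series converges when 1/54 · |x| < 1, giving R = 54.

R = 54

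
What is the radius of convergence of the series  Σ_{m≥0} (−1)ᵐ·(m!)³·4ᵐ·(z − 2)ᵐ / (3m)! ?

The ratio of consecutive coefficients is (m+1)³/[(3m+1)·(3m+2)·(3m+3)] · 4 → 4/27.
Convergence for |z − 2| · 4/27 < 1, i.e. |z − 2| < 27/4. So R = 27/4.

R = 27/4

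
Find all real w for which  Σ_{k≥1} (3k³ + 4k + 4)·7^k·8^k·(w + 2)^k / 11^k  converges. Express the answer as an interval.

Apply the ratio test: |a_{k+1}| / |a_k| = [(3(k+1)³ + 4(k+1) + 4)/(3k³ + 4k + 4)] · 7·8/11, which tends to 56/11 as k → ∞.
The series converges when 56/11 · |w + 2| < 1, giving R = 11/56.
Endpoint w = -101/56: the terms do not tend to 0, so the series diverges.
At w = -123/56: the terms do not tend to 0, so the series diverges.

(-123/56, -101/56)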